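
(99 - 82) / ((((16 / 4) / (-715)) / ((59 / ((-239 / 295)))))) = 211557775 / 956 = 221294.74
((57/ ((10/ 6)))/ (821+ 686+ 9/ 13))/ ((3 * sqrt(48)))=247 * sqrt(3)/ 392000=0.00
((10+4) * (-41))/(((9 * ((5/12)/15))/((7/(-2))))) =8036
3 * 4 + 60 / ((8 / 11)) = 189 / 2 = 94.50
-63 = -63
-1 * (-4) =4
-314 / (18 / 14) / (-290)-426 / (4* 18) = -26489 / 5220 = -5.07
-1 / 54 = -0.02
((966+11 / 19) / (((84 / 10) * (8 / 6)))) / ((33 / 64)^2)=324.60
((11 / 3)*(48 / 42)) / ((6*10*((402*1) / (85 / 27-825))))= -6974 / 48843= -0.14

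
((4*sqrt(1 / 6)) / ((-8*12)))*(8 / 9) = -sqrt(6) / 162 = -0.02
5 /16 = 0.31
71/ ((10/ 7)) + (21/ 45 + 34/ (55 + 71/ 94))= 177413/ 3494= 50.78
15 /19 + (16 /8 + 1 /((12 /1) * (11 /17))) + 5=19859 /2508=7.92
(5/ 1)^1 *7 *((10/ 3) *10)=1166.67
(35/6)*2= 11.67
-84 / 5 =-16.80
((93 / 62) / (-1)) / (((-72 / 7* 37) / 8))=7 / 222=0.03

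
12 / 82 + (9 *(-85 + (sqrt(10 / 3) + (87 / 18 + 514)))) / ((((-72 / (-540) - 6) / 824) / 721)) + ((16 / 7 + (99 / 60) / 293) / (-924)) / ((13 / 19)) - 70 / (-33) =-2662625393477800183 / 6734007280 - 3341835 *sqrt(30) / 11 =-397063837.43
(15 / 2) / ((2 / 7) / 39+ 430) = 4095 / 234784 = 0.02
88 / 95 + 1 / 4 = 447 / 380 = 1.18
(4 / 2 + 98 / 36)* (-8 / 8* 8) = -340 / 9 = -37.78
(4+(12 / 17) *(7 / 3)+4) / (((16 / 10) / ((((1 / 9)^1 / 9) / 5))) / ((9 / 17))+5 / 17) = 164 / 20813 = 0.01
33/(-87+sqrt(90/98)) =-15631/41204 - 77 * sqrt(5)/41204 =-0.38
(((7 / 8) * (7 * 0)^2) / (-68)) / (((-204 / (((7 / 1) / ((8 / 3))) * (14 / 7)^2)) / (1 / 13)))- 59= -59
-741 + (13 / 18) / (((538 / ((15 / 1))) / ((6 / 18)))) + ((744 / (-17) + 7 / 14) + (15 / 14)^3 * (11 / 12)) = -353770785925 / 451739232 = -783.13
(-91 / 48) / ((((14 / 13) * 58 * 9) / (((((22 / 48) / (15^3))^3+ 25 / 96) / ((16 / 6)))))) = -23388939843974939 / 71017523712000000000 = -0.00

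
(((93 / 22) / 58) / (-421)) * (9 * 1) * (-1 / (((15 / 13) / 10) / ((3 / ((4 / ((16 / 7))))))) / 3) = 7254 / 940093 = 0.01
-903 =-903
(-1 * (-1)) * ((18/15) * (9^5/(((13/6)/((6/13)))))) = 12754584/845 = 15094.18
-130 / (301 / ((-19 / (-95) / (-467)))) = 26 / 140567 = 0.00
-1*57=-57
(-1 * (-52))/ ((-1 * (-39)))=4/ 3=1.33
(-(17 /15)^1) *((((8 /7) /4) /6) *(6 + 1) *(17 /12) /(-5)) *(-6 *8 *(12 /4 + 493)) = -573376 /225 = -2548.34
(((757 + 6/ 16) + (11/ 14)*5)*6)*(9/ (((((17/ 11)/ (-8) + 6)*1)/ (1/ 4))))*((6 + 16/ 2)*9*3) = 341874027/ 511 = 669029.41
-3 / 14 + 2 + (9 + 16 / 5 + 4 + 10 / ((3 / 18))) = 5459 / 70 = 77.99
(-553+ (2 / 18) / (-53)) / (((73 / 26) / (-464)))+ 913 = 3214057621 / 34821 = 92302.28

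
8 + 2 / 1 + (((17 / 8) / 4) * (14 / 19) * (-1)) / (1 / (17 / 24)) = 70937 / 7296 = 9.72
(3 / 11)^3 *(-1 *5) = -135 / 1331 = -0.10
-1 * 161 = -161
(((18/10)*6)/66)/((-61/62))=-558/3355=-0.17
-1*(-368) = 368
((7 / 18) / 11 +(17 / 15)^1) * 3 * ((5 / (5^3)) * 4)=2314 / 4125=0.56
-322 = -322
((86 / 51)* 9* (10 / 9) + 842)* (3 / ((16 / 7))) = 153307 / 136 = 1127.26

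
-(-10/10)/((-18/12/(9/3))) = -2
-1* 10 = -10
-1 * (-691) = 691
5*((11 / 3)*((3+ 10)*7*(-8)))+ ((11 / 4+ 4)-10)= -160199 / 12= -13349.92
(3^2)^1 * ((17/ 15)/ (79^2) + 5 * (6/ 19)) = 14.21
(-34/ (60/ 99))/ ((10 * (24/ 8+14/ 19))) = -10659/ 7100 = -1.50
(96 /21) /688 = 0.01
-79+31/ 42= -3287/ 42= -78.26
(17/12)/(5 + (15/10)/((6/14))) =1/6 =0.17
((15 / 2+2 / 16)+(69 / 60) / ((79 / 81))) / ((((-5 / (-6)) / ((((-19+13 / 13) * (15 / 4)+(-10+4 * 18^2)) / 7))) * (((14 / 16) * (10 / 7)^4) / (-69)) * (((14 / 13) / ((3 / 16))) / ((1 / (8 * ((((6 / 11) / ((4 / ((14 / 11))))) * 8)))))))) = -22076353188747 / 40448000000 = -545.80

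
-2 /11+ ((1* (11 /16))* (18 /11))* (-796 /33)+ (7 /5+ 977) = 104619 /110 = 951.08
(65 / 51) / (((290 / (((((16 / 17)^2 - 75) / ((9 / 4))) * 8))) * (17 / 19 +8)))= -6511376 / 50009427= -0.13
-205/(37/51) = -10455/37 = -282.57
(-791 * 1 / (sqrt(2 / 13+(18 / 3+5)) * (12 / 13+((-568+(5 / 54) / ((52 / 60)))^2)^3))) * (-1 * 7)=909012107852476992 * sqrt(1885) / 798478055122899280612613804097985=0.00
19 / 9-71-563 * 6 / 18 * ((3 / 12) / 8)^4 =-650118809 / 9437184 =-68.89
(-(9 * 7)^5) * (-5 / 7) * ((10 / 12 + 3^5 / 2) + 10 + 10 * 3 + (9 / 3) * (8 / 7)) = 117505836945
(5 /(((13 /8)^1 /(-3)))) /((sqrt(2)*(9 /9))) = -60*sqrt(2) /13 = -6.53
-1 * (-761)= 761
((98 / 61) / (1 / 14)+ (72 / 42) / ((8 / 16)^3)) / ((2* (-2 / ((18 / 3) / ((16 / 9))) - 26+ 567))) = 208710 / 6230357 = 0.03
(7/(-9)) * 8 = -56/9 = -6.22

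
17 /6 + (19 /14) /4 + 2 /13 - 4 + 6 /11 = -3077 /24024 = -0.13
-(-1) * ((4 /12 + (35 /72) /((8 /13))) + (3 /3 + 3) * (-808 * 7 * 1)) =-13030777 /576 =-22622.88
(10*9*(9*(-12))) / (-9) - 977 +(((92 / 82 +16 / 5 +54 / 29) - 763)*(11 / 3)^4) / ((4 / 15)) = -7317844475 / 14268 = -512885.09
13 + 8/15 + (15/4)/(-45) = 269/20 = 13.45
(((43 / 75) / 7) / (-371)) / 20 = -43 / 3895500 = -0.00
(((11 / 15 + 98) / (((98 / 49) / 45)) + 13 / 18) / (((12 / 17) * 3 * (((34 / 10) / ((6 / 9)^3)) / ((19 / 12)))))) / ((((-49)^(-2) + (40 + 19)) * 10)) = 11404750 / 46471563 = 0.25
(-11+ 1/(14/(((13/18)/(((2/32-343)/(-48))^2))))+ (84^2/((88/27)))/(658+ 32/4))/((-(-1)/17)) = -131.72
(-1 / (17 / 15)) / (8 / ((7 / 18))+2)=-105 / 2686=-0.04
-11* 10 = -110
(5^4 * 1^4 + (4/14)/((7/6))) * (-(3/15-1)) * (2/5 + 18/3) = 3921536/1225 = 3201.25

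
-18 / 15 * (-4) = 24 / 5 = 4.80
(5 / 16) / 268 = 5 / 4288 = 0.00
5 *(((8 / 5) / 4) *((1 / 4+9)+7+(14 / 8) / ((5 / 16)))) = 437 / 10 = 43.70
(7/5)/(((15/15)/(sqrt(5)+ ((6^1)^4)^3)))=7 * sqrt(5)/5+ 15237476352/5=3047495273.53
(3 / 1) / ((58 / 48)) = 72 / 29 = 2.48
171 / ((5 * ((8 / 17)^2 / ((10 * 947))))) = 46799793 / 32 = 1462493.53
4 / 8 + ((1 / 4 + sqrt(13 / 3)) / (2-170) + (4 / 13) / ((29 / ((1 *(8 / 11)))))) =1410749 / 2786784-sqrt(39) / 504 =0.49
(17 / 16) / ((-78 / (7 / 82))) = -119 / 102336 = -0.00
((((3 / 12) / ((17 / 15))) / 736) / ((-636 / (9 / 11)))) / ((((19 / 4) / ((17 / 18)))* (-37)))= 5 / 2413190912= 0.00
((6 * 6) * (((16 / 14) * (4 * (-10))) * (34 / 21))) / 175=-26112 / 1715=-15.23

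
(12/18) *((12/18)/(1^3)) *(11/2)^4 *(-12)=-14641/3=-4880.33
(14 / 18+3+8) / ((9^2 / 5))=530 / 729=0.73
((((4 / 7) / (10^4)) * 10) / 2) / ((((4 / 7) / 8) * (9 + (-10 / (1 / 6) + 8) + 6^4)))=1 / 313250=0.00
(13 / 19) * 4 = 52 / 19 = 2.74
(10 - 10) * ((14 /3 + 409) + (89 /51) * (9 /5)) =0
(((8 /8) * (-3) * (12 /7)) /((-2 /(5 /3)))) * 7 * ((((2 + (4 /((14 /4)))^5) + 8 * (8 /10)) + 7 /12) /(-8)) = -41.00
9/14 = 0.64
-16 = -16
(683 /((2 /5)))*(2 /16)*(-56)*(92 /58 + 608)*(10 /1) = -2112962950 /29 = -72860791.38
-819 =-819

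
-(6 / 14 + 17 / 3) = -128 / 21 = -6.10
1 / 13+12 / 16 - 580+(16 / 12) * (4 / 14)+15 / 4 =-313973 / 546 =-575.04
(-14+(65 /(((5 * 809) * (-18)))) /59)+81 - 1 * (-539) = 520649735 /859158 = 606.00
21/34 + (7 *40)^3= 746368021/34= 21952000.62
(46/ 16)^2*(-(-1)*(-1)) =-8.27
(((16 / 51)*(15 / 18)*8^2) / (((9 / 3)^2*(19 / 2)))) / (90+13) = 5120 / 2694789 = 0.00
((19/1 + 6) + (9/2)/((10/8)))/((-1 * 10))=-2.86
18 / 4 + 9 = 27 / 2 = 13.50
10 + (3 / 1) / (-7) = 67 / 7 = 9.57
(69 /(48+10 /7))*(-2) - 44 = -8095 /173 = -46.79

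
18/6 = 3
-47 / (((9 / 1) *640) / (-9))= 47 / 640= 0.07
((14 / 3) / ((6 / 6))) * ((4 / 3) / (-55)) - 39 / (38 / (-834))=855.83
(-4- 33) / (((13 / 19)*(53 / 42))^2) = -23561748 / 474721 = -49.63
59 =59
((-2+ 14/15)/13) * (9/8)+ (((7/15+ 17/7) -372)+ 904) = 730006/1365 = 534.80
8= 8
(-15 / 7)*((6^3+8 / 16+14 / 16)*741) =-345160.45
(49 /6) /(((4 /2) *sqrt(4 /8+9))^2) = 49 /228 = 0.21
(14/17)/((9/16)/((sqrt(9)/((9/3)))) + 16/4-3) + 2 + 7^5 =7144049/425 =16809.53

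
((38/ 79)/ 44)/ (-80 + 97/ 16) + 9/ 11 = 76451/ 93457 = 0.82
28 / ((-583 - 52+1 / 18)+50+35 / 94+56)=-5922 / 111793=-0.05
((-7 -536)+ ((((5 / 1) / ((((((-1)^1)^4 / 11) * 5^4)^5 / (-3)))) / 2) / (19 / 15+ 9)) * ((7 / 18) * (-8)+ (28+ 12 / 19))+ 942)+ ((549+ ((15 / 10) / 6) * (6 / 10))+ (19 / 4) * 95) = 709992218001604794 / 507354736328125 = 1399.40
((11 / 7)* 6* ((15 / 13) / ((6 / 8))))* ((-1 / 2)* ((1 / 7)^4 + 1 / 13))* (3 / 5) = -955944 / 2840383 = -0.34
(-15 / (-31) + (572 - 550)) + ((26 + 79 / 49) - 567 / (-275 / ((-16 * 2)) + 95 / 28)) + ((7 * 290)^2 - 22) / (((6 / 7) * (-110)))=-1307132444799 / 29909110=-43703.49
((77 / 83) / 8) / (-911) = -77 / 604904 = -0.00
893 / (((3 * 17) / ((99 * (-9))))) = -265221 / 17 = -15601.24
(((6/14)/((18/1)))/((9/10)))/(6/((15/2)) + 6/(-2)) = -25/2079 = -0.01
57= 57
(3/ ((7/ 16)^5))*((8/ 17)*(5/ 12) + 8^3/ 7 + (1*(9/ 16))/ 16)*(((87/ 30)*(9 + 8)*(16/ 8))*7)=159308468224/ 16807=9478697.46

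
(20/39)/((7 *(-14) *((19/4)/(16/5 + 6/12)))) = -148/36309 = -0.00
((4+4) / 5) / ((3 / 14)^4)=307328 / 405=758.83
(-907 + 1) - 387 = -1293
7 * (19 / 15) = 133 / 15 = 8.87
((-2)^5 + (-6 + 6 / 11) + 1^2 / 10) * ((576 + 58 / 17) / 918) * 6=-4047365 / 28611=-141.46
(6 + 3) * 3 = 27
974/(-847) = -974/847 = -1.15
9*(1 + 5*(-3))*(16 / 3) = -672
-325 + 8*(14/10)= -1569/5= -313.80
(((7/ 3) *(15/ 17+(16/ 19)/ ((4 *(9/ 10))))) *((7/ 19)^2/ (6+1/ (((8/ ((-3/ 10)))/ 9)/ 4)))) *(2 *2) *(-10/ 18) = -445214000/ 2635111197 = -0.17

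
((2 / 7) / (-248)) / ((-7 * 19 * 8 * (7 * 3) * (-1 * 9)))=-1 / 174551328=-0.00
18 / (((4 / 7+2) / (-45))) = -315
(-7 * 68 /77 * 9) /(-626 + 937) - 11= -38243 /3421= -11.18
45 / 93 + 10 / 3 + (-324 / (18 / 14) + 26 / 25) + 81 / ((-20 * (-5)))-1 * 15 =-486079 / 1860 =-261.33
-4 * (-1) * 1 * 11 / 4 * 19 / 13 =209 / 13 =16.08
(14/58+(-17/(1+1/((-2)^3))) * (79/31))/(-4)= 310057/25172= 12.32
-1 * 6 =-6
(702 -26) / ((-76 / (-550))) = 92950 / 19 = 4892.11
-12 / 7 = -1.71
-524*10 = -5240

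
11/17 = 0.65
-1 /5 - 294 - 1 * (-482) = 939 /5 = 187.80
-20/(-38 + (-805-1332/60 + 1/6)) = 600/25951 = 0.02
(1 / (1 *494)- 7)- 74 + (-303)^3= -13742194751 / 494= -27818208.00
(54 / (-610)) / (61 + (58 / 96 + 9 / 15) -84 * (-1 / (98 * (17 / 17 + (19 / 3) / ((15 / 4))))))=-1097712 / 775289443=-0.00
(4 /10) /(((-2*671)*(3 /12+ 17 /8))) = -8 /63745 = -0.00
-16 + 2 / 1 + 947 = 933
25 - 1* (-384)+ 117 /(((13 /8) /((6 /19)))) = 431.74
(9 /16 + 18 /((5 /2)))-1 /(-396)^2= 380401 /49005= 7.76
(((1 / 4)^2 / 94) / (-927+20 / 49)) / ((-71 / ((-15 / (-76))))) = 735 / 368471860352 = 0.00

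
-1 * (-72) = 72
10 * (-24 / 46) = -120 / 23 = -5.22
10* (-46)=-460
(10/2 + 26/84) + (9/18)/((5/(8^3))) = 56.51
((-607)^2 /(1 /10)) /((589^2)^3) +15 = 626300888454503905 /41753392563387961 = 15.00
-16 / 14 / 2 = -4 / 7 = -0.57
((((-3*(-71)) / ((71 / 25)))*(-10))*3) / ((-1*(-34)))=-1125 / 17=-66.18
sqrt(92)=2*sqrt(23)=9.59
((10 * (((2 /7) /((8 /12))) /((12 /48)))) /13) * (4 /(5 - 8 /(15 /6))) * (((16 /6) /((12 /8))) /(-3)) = -12800 /7371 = -1.74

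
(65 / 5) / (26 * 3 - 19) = 13 / 59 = 0.22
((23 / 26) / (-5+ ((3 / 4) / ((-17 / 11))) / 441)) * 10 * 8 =-9196320 / 649883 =-14.15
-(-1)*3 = 3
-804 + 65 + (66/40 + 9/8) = -29449/40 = -736.22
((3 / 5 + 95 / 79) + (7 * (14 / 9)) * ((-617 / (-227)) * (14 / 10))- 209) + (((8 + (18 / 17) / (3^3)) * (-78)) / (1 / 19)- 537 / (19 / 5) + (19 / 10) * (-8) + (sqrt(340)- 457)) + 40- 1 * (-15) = -3294275593264 / 260656155 + 2 * sqrt(85) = -12619.96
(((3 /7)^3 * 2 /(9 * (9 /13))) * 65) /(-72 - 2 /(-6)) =-338 /14749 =-0.02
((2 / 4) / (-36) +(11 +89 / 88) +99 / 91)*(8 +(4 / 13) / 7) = 28764245 / 273273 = 105.26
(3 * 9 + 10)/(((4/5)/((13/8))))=2405/32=75.16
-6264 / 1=-6264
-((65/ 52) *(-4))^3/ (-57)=-125/ 57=-2.19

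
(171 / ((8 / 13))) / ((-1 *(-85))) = 2223 / 680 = 3.27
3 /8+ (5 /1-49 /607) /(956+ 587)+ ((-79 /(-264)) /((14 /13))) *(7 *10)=2451478969 /123631332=19.83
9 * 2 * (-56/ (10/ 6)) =-3024/ 5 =-604.80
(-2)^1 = -2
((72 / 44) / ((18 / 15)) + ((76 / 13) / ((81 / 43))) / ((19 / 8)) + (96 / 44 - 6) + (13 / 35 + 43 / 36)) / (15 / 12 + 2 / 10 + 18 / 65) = 677951 / 2800413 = 0.24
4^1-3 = 1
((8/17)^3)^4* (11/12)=188978561024/1747866711689283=0.00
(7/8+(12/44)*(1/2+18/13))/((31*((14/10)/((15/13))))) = 17025/461032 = 0.04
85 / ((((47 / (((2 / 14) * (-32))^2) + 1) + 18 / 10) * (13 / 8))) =3481600 / 336063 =10.36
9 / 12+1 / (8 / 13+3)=193 / 188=1.03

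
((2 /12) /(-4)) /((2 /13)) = -13 /48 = -0.27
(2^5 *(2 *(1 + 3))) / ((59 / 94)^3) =212629504 / 205379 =1035.30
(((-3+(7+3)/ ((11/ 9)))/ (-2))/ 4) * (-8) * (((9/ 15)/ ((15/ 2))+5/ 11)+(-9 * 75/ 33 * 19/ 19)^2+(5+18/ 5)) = 73715649/ 33275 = 2215.35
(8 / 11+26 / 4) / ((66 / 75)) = 3975 / 484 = 8.21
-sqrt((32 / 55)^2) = -32 / 55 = -0.58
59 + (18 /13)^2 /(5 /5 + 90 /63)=171775 /2873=59.79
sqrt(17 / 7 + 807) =28.45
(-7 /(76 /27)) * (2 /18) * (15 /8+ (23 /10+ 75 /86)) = -182301 /130720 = -1.39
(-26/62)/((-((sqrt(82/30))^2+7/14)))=390/3007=0.13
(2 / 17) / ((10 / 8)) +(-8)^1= -672 / 85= -7.91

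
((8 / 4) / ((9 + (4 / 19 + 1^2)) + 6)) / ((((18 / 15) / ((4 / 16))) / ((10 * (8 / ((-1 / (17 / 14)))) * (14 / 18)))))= -8075 / 4158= -1.94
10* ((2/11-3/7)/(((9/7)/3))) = -190/33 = -5.76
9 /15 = 3 /5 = 0.60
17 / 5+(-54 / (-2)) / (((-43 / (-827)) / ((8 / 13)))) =902663 / 2795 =322.96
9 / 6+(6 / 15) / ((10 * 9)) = 677 / 450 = 1.50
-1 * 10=-10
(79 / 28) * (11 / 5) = 869 / 140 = 6.21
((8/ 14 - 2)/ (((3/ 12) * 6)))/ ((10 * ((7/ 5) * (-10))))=1/ 147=0.01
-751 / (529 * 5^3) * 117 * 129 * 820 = -1858914252 / 13225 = -140560.62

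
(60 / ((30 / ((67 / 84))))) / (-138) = -67 / 5796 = -0.01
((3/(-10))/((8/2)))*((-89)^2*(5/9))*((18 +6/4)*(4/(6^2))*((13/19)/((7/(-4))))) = 1338649/4788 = 279.58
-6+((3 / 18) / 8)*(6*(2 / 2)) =-47 / 8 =-5.88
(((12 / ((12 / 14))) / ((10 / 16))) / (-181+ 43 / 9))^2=254016 / 15721225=0.02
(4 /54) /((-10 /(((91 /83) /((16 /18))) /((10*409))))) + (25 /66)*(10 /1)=1697348999 /448100400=3.79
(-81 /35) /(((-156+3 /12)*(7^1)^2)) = 324 /1068445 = 0.00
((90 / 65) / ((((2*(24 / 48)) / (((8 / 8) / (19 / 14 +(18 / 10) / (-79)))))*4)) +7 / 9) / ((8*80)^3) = 447727 / 113160093696000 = 0.00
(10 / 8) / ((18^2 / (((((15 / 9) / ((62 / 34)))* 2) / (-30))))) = -85 / 361584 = -0.00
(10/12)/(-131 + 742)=5/3666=0.00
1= 1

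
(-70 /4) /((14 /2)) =-5 /2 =-2.50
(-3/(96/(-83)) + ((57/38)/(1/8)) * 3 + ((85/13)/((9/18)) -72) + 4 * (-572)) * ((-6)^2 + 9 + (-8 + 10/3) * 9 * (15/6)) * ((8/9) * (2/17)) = 9602650/663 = 14483.63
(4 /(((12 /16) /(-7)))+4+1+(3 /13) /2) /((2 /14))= -17591 /78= -225.53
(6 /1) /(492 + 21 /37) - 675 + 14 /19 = -77825419 /115425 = -674.25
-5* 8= -40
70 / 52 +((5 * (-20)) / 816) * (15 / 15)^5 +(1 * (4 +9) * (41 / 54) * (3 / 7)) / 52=145351 / 111384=1.30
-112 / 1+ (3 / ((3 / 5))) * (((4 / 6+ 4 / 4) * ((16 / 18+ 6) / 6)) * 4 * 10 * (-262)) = -8131072 / 81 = -100383.60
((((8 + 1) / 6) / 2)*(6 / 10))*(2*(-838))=-3771 / 5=-754.20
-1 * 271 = -271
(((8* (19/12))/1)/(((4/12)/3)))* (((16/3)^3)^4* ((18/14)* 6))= 21392098230009856/45927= 465784793912.29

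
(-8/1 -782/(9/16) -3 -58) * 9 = -13133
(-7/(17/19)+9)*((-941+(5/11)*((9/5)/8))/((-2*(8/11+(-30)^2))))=0.61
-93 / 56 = -1.66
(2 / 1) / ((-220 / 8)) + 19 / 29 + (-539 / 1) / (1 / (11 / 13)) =-9444678 / 20735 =-455.49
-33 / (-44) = 3 / 4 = 0.75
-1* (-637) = 637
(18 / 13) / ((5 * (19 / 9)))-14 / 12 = -7673 / 7410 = -1.04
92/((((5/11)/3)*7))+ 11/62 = 188617/2170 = 86.92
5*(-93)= -465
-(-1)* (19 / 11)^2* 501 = 180861 / 121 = 1494.72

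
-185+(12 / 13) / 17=-40873 / 221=-184.95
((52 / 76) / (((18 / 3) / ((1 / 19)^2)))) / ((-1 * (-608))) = 13 / 25021632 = 0.00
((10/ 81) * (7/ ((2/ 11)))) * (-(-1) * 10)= 3850/ 81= 47.53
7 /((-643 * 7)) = -1 /643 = -0.00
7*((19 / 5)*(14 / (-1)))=-372.40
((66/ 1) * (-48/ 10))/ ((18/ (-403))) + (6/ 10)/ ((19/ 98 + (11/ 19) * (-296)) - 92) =17378453798/ 2450155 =7092.80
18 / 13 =1.38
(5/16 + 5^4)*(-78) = -390195/8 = -48774.38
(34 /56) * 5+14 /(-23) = 1563 /644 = 2.43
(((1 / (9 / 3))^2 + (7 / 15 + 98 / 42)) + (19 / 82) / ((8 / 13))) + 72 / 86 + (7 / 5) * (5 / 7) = 6505273 / 1269360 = 5.12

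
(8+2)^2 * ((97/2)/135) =970/27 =35.93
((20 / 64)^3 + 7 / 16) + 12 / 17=1.17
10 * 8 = 80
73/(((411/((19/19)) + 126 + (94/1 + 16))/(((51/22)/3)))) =1241/14234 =0.09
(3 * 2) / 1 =6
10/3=3.33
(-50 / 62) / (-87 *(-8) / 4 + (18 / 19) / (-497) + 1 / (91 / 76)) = -0.00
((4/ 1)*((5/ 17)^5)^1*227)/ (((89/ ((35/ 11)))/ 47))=4667687500/ 1390040003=3.36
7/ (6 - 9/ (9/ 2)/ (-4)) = 1.08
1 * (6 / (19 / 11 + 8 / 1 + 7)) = 33 / 92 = 0.36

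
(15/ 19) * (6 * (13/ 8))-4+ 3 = 509/ 76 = 6.70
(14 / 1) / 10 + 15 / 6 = 39 / 10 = 3.90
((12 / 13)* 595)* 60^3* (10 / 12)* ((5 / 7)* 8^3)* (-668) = -313970688000000 / 13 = -24151591384615.38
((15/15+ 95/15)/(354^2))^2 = 121/35334224676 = 0.00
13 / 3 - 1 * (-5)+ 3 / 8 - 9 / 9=209 / 24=8.71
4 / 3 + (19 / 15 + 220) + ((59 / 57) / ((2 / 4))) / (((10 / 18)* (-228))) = 222.58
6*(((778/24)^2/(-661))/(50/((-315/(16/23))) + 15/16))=-11.53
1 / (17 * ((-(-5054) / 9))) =9 / 85918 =0.00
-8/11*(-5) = 3.64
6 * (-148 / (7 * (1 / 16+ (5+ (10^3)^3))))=-14208 / 112000000567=-0.00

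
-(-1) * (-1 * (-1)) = 1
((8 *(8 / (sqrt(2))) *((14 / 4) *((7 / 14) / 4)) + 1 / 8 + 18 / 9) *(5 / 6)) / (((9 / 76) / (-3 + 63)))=8075 / 9 + 53200 *sqrt(2) / 9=9256.80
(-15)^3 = -3375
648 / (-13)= -648 / 13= -49.85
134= 134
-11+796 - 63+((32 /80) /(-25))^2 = 11281254 /15625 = 722.00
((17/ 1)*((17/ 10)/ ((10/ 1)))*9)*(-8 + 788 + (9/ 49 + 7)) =25081443/ 1225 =20474.65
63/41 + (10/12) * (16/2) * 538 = 441349/123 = 3588.20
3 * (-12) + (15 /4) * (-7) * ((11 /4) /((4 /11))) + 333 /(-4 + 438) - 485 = -9981977 /13888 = -718.75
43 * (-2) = -86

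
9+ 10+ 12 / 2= 25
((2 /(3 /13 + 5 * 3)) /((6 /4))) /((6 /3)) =13 /297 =0.04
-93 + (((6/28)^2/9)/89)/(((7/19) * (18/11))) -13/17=-3503519183/37365048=-93.76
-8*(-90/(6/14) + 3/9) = 5032/3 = 1677.33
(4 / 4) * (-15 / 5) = -3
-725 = -725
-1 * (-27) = 27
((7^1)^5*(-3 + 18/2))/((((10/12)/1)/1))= 605052/5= 121010.40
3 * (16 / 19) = 48 / 19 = 2.53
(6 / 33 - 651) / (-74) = 7159 / 814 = 8.79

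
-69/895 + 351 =314076/895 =350.92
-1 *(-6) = 6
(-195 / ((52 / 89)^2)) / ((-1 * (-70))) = -23763 / 2912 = -8.16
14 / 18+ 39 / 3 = 124 / 9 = 13.78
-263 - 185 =-448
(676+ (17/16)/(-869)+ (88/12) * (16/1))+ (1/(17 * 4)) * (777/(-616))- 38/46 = 25849977745/32618784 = 792.49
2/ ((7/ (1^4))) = 2/ 7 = 0.29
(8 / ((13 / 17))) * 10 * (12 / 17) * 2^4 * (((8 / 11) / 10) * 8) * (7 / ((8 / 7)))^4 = 138355224 / 143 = 967519.05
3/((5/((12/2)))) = 18/5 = 3.60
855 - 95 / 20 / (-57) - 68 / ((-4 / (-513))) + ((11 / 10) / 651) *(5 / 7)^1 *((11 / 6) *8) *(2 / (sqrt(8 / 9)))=-94391 / 12 + 121 *sqrt(2) / 4557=-7865.88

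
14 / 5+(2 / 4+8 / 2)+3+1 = 113 / 10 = 11.30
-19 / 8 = -2.38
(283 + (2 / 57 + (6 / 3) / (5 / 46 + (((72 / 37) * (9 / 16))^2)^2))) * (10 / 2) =86304658131655 / 60707338311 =1421.65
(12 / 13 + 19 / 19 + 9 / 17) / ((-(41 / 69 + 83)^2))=-1290231 / 3676315552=-0.00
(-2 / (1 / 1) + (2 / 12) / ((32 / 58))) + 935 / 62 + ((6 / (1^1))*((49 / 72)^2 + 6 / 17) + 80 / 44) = 50330231 / 2504304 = 20.10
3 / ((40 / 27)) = 81 / 40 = 2.02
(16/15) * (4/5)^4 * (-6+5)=-4096/9375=-0.44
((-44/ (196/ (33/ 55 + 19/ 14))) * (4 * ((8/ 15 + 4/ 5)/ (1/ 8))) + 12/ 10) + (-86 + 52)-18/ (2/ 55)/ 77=-298279/ 5145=-57.97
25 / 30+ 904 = 5429 / 6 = 904.83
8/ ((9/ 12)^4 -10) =-2048/ 2479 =-0.83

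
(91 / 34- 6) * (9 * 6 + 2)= -3164 / 17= -186.12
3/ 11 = 0.27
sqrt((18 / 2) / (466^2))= 3 / 466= 0.01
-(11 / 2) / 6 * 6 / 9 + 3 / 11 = -67 / 198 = -0.34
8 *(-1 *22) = -176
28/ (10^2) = 7/ 25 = 0.28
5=5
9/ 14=0.64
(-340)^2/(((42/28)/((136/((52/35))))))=275128000/39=7054564.10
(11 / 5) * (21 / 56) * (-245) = -1617 / 8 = -202.12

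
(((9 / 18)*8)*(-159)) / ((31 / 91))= -57876 / 31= -1866.97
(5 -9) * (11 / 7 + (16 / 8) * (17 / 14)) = -16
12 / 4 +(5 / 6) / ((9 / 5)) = 187 / 54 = 3.46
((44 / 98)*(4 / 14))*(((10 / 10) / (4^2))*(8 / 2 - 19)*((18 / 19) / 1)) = -1485 / 13034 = -0.11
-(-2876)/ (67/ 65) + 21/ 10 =1870807/ 670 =2792.25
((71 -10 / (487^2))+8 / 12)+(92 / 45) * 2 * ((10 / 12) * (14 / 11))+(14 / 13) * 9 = 78472305589 / 915709509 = 85.70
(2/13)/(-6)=-1/39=-0.03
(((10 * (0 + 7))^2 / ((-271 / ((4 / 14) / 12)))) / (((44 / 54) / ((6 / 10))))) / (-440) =189 / 262328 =0.00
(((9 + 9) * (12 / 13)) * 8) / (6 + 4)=864 / 65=13.29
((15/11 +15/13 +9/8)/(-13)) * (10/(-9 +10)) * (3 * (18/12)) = -187515/14872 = -12.61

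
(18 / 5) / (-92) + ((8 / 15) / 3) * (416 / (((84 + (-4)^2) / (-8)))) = -308201 / 51750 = -5.96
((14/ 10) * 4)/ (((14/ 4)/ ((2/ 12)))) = 4/ 15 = 0.27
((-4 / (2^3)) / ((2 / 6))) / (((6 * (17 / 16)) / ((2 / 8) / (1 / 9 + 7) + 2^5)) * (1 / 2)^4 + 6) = -0.25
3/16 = 0.19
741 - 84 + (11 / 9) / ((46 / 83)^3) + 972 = 1433332753 / 876024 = 1636.18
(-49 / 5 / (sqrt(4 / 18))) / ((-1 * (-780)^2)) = 49 * sqrt(2) / 2028000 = 0.00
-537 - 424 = -961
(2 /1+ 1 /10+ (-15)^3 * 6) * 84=-8504118 /5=-1700823.60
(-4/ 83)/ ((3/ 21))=-28/ 83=-0.34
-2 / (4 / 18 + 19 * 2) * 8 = -18 / 43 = -0.42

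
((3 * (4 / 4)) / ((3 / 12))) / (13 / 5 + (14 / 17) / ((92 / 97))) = 46920 / 13561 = 3.46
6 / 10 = 3 / 5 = 0.60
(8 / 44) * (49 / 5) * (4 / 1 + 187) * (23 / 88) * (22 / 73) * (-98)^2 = 1033664114 / 4015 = 257450.59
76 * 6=456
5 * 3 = 15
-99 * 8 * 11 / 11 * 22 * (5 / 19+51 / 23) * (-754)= 14241262464 / 437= 32588701.29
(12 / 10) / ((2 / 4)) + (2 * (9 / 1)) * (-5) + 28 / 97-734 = -398336 / 485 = -821.31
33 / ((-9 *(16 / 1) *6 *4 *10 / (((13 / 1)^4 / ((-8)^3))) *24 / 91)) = 28589561 / 141557760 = 0.20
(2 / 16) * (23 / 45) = 23 / 360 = 0.06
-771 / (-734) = 771 / 734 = 1.05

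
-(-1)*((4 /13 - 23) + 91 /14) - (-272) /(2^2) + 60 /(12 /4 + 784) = 1061649 /20462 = 51.88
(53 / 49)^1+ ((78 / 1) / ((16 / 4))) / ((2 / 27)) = 51809 / 196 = 264.33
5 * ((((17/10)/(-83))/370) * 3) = -51/61420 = -0.00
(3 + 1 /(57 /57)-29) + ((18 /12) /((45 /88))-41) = -946 /15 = -63.07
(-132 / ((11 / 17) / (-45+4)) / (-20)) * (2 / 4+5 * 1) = -23001 / 10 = -2300.10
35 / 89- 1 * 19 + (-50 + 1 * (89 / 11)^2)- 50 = -572307 / 10769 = -53.14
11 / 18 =0.61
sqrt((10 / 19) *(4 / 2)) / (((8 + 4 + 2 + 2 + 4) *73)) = sqrt(95) / 13870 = 0.00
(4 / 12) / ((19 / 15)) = 5 / 19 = 0.26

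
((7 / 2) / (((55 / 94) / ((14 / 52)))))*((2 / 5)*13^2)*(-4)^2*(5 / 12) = 119756 / 165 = 725.79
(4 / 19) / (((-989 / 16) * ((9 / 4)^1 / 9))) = -256 / 18791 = -0.01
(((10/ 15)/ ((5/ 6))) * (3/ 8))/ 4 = 3/ 40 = 0.08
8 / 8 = 1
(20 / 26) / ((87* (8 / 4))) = 5 / 1131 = 0.00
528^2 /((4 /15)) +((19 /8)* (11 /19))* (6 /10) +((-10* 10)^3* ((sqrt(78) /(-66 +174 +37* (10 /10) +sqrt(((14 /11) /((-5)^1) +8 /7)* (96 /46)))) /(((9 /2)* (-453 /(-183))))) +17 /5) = -156644950000000* sqrt(78) /252991384281 +976000000* sqrt(2187185) /28110153809 +41817769 /40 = 1040027.20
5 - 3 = 2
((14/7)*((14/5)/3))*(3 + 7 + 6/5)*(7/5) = 10976/375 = 29.27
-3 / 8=-0.38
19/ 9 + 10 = 109/ 9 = 12.11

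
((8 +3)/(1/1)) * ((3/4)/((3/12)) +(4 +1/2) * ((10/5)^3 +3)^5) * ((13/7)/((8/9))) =1865461455/112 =16655905.85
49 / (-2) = -49 / 2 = -24.50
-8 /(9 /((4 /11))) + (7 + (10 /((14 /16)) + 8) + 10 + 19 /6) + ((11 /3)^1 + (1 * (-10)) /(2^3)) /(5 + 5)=1095319 /27720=39.51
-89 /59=-1.51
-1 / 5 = -0.20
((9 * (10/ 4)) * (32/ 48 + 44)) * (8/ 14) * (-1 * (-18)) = 72360/ 7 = 10337.14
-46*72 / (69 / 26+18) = -28704 / 179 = -160.36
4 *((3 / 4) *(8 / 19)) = 24 / 19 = 1.26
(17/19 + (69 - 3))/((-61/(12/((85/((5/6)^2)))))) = -6355/59109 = -0.11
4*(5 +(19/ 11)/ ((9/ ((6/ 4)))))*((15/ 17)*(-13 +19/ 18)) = -375175/ 1683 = -222.92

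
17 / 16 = 1.06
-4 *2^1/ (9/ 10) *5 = -400/ 9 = -44.44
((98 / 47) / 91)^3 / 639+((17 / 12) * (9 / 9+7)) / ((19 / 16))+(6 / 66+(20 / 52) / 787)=230998325413207138 / 23974276363770447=9.64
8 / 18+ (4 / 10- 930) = -41812 / 45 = -929.16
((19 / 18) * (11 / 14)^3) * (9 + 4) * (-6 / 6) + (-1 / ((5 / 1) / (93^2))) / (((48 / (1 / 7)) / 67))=-43413893 / 123480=-351.59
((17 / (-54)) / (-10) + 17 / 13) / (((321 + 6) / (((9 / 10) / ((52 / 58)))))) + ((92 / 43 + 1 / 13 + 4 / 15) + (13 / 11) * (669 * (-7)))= -173522760917203 / 31367278800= -5531.97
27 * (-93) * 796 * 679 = -1357155324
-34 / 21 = -1.62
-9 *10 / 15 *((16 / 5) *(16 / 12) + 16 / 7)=-1376 / 35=-39.31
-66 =-66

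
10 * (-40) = -400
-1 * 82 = -82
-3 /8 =-0.38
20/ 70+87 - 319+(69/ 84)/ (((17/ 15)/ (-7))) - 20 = -122231/ 476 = -256.79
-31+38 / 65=-1977 / 65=-30.42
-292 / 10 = -146 / 5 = -29.20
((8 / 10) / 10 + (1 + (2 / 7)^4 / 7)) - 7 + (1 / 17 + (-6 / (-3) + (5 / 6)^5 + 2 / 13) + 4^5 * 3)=2215810064742319 / 722069056800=3068.70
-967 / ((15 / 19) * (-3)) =18373 / 45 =408.29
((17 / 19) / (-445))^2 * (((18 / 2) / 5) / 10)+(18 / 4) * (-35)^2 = 5512.50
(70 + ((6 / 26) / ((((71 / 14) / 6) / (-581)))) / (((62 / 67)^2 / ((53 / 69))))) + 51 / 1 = -434295968 / 20401069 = -21.29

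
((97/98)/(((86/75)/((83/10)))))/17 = 120765/286552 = 0.42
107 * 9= 963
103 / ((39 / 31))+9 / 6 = 6503 / 78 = 83.37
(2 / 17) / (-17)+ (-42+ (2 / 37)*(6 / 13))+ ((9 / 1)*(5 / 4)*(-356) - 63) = -4109.98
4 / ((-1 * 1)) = -4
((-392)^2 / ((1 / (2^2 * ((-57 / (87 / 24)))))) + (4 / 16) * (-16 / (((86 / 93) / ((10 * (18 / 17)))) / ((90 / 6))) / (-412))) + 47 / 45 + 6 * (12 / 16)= -9664928.51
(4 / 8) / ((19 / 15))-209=-7927 / 38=-208.61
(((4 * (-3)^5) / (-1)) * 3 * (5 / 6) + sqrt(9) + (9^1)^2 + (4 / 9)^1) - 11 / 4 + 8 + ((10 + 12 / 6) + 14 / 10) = 455957 / 180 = 2533.09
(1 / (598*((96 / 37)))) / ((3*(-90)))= -37 / 15500160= -0.00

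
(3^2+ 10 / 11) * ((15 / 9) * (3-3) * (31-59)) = 0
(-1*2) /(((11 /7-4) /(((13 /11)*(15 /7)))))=390 /187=2.09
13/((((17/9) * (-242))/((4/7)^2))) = -936/100793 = -0.01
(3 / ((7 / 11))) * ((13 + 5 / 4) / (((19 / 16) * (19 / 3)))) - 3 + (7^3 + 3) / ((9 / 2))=99137 / 1197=82.82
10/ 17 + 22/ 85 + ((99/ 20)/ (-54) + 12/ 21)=18947/ 14280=1.33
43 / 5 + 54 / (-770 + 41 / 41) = 32797 / 3845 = 8.53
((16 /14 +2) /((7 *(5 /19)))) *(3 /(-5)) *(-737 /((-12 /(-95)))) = 2926627 /490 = 5972.71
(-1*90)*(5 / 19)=-450 / 19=-23.68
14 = 14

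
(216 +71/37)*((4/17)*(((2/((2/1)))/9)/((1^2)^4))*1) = 32252/5661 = 5.70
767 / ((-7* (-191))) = 767 / 1337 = 0.57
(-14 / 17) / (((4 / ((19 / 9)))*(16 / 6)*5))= -133 / 4080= -0.03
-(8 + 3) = -11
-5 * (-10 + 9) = 5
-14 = -14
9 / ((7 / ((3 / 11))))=27 / 77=0.35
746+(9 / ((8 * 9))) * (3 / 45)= 89521 / 120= 746.01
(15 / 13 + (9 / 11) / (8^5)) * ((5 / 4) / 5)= 5406837 / 18743296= 0.29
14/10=7/5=1.40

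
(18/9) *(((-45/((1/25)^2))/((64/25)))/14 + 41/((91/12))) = -1296807/832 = -1558.66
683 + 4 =687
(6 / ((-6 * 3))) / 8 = -1 / 24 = -0.04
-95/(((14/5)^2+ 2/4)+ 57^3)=-4750/9260067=-0.00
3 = 3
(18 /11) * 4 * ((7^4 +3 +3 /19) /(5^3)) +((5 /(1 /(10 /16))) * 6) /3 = 13808677 /104500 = 132.14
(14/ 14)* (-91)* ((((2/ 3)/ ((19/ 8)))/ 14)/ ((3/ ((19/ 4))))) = -26/ 9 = -2.89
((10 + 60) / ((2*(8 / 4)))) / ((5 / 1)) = 3.50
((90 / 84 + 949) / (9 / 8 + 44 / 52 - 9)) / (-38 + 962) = -172913 / 1182027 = -0.15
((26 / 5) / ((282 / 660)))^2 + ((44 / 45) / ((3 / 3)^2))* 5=153.00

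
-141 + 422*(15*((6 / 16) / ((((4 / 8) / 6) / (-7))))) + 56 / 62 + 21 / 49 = -43299023 / 217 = -199534.67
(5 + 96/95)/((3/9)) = 1713/95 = 18.03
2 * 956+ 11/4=7659/4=1914.75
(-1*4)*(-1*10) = 40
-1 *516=-516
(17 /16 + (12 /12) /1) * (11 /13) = 363 /208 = 1.75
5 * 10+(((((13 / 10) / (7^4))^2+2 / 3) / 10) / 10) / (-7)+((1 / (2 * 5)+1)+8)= 71545792250293 / 1210608210000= 59.10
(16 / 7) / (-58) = -8 / 203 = -0.04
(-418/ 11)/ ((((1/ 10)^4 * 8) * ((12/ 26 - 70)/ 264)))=20377500/ 113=180331.86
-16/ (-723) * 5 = 80/ 723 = 0.11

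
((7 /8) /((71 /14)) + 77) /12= 21917 /3408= 6.43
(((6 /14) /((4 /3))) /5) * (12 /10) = 27 /350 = 0.08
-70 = -70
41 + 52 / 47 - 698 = -30827 / 47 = -655.89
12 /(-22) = -6 /11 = -0.55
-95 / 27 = -3.52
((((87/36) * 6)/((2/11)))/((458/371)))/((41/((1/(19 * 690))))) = 118349/984718320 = 0.00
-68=-68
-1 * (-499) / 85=5.87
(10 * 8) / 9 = 80 / 9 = 8.89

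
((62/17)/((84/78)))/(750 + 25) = 13/2975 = 0.00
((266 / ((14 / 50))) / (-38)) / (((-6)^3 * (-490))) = -5 / 21168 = -0.00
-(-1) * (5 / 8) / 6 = 5 / 48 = 0.10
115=115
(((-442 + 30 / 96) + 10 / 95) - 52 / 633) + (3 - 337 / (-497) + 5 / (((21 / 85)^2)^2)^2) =61973699649288752248939 / 172253773850490864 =359781.38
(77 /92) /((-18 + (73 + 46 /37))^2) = 105413 /398411612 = 0.00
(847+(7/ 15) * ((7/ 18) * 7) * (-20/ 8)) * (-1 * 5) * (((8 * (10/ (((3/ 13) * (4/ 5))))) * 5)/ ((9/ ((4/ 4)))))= -740455625/ 729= -1015714.16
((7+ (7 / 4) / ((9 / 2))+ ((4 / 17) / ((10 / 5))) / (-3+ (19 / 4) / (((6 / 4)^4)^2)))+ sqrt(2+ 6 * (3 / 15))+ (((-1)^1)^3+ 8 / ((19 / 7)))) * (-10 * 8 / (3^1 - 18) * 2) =118.22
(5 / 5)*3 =3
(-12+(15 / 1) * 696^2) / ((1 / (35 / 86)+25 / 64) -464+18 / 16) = -5425450240 / 343487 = -15795.21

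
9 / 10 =0.90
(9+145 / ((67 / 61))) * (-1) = -9448 / 67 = -141.01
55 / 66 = 0.83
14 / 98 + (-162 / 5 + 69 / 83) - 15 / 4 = -408743 / 11620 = -35.18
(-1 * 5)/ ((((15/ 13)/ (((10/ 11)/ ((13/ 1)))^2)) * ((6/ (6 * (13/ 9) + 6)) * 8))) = -25/ 3861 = -0.01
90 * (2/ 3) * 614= 36840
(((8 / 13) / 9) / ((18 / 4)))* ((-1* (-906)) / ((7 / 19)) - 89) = 265456 / 7371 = 36.01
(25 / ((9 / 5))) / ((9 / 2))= 3.09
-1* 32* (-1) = 32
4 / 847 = 0.00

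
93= 93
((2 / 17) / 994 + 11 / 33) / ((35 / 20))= 0.19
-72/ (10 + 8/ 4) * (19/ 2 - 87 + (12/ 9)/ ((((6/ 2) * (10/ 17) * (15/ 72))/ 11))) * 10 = 11282/ 5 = 2256.40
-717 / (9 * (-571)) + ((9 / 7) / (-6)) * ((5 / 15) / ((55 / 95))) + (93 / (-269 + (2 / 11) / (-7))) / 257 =6928262141 / 468139072170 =0.01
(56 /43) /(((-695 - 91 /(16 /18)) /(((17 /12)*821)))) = -1563184 /822891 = -1.90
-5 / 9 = -0.56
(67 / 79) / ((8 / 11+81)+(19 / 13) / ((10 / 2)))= 47905 / 4632876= 0.01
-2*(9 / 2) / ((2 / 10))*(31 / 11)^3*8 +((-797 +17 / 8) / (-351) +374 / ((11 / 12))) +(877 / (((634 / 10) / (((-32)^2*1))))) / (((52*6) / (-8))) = -9490734038719 / 1184771016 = -8010.61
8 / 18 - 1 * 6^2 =-320 / 9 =-35.56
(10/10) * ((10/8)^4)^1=625/256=2.44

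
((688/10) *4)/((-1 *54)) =-688/135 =-5.10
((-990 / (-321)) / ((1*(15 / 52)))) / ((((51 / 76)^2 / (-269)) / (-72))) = 14219865088 / 30923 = 459847.53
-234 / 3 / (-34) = 39 / 17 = 2.29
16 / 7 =2.29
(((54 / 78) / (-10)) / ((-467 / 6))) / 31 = 27 / 941005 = 0.00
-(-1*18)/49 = 18/49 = 0.37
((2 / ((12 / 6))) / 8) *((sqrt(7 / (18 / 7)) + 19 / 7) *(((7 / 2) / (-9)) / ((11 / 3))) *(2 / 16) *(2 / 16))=-19 / 33792 - 49 *sqrt(2) / 202752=-0.00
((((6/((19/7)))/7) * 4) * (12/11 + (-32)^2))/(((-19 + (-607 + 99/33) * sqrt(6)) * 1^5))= 270624/24073885 -163456896 * sqrt(6)/457403815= -0.86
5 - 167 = -162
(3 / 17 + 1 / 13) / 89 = 56 / 19669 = 0.00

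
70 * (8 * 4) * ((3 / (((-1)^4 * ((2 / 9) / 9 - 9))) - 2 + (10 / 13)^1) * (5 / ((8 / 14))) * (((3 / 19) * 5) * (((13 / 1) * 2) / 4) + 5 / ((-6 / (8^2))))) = 796510141000 / 538707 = 1478559.11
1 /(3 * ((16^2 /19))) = 19 /768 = 0.02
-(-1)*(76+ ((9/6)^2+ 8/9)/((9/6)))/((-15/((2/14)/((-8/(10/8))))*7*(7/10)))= 21085/889056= 0.02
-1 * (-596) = 596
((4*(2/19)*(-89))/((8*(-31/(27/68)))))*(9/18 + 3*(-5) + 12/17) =-1127007/1361768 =-0.83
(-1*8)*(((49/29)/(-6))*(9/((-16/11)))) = -1617/116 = -13.94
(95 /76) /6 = 5 /24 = 0.21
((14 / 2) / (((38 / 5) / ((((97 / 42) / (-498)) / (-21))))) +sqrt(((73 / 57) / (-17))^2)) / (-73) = -3061981 / 2959070184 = -0.00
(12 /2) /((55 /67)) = 402 /55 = 7.31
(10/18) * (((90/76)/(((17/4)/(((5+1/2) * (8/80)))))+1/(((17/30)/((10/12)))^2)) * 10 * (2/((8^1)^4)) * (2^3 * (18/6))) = 635825/4217088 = 0.15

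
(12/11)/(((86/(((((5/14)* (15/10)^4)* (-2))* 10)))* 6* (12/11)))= -675/9632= -0.07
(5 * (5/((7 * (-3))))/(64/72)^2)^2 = 455625/200704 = 2.27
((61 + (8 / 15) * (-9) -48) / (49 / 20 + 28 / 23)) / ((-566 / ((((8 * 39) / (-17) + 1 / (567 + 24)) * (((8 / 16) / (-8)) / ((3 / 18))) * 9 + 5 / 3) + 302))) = -27710655691 / 19186595148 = -1.44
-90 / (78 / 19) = -285 / 13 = -21.92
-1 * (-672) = 672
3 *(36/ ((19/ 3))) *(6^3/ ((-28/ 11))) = -192456/ 133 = -1447.04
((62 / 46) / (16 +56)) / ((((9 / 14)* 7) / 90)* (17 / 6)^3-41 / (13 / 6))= -780 / 741083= -0.00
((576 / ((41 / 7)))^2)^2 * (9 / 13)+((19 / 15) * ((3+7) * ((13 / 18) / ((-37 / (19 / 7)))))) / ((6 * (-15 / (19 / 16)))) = 23952487576652300749411 / 369917433718560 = 64750902.21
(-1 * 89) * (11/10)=-979/10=-97.90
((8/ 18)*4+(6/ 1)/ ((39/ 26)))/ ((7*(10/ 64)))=1664/ 315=5.28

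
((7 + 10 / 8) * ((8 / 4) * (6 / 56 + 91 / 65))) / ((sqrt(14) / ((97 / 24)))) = 225137 * sqrt(14) / 31360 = 26.86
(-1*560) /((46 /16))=-4480 /23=-194.78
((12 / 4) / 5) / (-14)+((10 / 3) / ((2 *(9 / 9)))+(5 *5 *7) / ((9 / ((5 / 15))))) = 15319 / 1890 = 8.11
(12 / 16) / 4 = 3 / 16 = 0.19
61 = 61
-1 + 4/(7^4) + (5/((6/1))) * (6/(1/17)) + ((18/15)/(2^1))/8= 8074723/96040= 84.08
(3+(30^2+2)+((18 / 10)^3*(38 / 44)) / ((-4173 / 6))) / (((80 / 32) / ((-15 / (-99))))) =3461823548 / 63116625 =54.85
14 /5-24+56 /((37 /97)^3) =250179222 /253265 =987.82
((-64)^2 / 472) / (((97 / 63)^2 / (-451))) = -916489728 / 555131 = -1650.94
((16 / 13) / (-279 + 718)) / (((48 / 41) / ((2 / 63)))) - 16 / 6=-2876246 / 1078623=-2.67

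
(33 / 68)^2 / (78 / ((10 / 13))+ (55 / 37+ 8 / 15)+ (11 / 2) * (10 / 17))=54945 / 24882832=0.00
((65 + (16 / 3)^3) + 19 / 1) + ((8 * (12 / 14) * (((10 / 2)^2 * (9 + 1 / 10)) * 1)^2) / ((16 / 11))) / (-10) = -5219353 / 216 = -24163.67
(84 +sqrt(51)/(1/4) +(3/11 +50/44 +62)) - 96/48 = 4 *sqrt(51) +3199/22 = 173.97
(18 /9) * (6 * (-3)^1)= -36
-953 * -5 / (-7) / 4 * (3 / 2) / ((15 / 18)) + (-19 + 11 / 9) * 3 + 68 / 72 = -90395 / 252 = -358.71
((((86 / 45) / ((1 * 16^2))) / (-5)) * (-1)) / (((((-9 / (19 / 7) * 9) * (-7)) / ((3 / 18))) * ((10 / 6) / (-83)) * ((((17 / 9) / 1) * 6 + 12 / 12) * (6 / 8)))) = -0.00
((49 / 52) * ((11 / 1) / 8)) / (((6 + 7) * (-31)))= -539 / 167648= -0.00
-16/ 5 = -3.20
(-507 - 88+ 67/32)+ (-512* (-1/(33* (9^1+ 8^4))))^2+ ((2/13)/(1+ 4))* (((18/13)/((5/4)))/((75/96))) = -1470906122389510381/2481023593620000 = -592.86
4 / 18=0.22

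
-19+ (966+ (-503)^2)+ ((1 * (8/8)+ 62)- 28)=253991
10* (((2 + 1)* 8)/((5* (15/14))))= 224/5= 44.80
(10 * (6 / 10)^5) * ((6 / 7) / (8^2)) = 729 / 70000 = 0.01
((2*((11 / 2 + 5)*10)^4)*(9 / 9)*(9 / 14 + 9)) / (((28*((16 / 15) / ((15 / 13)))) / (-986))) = -37147049296875 / 416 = -89295791579.03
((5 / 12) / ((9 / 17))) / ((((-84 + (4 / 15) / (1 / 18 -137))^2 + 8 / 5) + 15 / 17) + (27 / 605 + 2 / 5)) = 1562349353125 / 14013344476054368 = 0.00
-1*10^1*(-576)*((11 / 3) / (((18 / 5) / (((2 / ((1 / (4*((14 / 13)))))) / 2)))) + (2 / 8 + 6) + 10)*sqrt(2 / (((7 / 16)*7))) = 96062.92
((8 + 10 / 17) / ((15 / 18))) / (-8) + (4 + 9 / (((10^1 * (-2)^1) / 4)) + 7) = 269 / 34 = 7.91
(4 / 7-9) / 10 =-59 / 70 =-0.84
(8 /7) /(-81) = -0.01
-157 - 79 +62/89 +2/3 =-62648/267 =-234.64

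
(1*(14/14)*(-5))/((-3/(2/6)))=0.56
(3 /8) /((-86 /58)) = -87 /344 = -0.25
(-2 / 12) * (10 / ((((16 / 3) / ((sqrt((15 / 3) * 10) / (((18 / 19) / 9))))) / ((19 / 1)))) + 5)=-9025 * sqrt(2) / 32 - 5 / 6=-399.69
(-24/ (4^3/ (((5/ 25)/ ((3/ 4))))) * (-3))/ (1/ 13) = 39/ 10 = 3.90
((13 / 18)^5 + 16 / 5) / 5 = 32089553 / 47239200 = 0.68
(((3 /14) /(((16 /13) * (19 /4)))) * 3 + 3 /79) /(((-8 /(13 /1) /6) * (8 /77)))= -5334615 /384256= -13.88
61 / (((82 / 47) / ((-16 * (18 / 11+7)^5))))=-177474395825000 / 6603091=-26877472.36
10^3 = 1000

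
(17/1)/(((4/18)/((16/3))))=408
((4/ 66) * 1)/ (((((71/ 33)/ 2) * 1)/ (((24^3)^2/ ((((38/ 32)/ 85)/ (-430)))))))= -447028081459200/ 1349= -331377376915.64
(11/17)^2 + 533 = 533.42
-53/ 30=-1.77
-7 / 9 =-0.78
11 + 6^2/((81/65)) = 39.89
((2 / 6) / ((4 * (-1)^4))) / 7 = 1 / 84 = 0.01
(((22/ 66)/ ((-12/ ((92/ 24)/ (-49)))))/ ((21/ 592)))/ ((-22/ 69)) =-19573/ 101871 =-0.19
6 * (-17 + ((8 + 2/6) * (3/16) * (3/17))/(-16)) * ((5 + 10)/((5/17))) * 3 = -1999593/128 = -15621.82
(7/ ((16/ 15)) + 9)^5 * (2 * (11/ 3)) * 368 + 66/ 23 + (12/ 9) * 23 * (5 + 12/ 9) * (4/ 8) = 16709611976845321/ 6782976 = 2463463231.60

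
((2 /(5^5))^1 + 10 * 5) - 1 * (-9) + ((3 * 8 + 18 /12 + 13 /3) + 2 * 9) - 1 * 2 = 1965637 /18750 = 104.83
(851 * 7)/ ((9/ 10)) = 59570/ 9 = 6618.89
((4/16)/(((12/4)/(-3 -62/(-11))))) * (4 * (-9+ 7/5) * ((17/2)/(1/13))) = -121771/165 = -738.01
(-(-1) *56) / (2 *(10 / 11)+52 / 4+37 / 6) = 3696 / 1385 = 2.67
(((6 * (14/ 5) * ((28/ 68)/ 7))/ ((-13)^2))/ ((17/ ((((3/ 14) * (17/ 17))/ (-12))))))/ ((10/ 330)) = -99/ 488410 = -0.00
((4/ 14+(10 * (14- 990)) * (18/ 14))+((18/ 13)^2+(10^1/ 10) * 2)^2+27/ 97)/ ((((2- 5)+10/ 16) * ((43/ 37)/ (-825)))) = -3123766849123800/ 833895517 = -3745993.10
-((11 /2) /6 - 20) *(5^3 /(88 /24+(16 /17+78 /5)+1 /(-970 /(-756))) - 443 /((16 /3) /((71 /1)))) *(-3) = 11205904256109 /33223616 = 337287.32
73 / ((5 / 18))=1314 / 5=262.80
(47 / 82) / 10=47 / 820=0.06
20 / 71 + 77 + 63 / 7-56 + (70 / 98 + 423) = 225636 / 497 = 454.00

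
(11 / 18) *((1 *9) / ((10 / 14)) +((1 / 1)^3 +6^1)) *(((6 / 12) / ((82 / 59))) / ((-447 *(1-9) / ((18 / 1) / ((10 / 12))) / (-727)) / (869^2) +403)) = 356302328503 / 33322631568220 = 0.01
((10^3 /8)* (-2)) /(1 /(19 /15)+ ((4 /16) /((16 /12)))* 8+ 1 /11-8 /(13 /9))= 1358500 /17161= 79.16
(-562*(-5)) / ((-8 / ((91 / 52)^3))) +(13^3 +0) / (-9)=-2126.59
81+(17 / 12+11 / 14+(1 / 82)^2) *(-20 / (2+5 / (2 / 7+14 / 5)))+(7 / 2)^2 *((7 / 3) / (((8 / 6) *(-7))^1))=65.77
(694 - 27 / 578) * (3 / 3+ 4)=2005525 / 578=3469.77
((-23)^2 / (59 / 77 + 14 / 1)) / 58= 40733 / 65946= 0.62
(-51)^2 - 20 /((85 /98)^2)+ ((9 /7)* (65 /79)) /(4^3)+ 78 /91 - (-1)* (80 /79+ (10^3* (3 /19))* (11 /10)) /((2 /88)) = 9971407521847 /971687360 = 10261.95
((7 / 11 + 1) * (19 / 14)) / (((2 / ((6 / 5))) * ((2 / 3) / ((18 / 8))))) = 13851 / 3080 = 4.50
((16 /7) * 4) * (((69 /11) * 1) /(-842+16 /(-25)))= -18400 /270347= -0.07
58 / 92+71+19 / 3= 10759 / 138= 77.96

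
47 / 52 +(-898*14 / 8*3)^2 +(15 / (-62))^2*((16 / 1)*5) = 277675862345 / 12493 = 22226515.84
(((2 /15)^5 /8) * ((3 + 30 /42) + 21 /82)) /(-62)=-2279 /6756159375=-0.00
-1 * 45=-45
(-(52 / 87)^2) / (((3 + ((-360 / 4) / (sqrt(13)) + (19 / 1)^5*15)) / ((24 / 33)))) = -290132796928 / 41475405401709246693 - 54080*sqrt(13) / 41475405401709246693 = -0.00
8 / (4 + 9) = 0.62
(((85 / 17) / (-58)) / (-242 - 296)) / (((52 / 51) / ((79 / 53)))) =20145 / 85998224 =0.00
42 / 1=42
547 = 547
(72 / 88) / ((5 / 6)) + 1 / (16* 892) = 770743 / 784960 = 0.98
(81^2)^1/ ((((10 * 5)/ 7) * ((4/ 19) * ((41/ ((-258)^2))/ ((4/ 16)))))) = 14521152933/ 8200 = 1770872.31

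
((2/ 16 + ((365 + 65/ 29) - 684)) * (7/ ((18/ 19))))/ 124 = -9770047/ 517824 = -18.87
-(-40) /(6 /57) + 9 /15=1903 /5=380.60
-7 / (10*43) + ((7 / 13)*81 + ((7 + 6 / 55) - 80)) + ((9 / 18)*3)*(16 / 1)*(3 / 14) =-10394431 / 430430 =-24.15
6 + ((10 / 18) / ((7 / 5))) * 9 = 67 / 7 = 9.57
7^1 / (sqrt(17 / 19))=7 * sqrt(323) / 17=7.40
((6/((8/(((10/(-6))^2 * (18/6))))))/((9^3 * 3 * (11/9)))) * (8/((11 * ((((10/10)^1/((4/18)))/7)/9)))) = 700/29403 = 0.02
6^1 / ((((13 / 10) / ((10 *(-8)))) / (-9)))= 43200 / 13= 3323.08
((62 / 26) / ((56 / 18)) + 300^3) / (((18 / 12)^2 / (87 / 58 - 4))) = -30000000.85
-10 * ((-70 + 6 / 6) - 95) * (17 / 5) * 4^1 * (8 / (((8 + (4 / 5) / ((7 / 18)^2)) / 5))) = 27322400 / 407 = 67131.20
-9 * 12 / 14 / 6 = -9 / 7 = -1.29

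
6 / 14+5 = 38 / 7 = 5.43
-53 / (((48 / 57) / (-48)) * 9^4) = 1007 / 2187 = 0.46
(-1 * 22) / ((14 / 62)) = -97.43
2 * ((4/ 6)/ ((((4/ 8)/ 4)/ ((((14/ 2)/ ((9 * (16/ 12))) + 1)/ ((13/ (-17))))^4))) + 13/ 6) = 11125138105/ 55522584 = 200.37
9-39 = -30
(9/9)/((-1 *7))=-1/7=-0.14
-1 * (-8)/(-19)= -8/19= -0.42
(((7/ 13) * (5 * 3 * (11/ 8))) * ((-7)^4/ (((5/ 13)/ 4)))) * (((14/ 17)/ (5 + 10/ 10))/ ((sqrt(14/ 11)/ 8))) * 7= 2588278 * sqrt(154)/ 17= 1889393.25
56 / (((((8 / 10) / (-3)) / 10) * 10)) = -210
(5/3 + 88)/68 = 1.32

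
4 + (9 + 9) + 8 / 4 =24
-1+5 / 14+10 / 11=41 / 154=0.27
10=10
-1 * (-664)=664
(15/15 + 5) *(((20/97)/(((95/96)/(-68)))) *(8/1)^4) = -641728512/1843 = -348197.78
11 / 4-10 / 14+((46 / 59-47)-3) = -77949 / 1652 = -47.18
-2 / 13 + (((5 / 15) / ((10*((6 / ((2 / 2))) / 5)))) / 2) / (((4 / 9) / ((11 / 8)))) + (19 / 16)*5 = 19391 / 3328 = 5.83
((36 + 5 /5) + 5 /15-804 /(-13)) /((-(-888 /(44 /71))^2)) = -117007 /2422296279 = -0.00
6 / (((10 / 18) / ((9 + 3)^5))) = 13436928 / 5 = 2687385.60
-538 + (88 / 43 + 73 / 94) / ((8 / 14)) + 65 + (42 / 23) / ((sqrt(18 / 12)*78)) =-7567587 / 16168 + 7*sqrt(6) / 897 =-468.04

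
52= 52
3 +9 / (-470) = 1401 / 470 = 2.98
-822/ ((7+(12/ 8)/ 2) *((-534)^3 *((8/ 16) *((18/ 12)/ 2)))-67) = 3288/ 1770177427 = 0.00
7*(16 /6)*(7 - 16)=-168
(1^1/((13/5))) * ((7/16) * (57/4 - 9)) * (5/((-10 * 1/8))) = -735/208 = -3.53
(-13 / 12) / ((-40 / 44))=143 / 120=1.19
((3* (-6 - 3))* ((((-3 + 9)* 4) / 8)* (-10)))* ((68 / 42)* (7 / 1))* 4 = 36720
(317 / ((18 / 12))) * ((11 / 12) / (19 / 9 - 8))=-3487 / 106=-32.90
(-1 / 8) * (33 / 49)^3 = -0.04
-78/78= -1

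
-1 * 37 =-37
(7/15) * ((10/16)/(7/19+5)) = 133/2448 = 0.05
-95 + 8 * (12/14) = -617/7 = -88.14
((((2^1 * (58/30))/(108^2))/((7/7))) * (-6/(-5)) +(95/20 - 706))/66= -6390137/601425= -10.62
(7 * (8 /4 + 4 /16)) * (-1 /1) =-63 /4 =-15.75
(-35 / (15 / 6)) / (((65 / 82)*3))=-1148 / 195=-5.89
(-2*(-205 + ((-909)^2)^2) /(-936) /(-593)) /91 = -170685072689 /6313671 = -27034.20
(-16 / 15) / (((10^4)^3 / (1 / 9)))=-1 / 8437500000000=-0.00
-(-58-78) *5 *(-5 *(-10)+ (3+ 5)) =39440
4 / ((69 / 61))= 244 / 69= 3.54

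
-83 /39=-2.13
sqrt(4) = 2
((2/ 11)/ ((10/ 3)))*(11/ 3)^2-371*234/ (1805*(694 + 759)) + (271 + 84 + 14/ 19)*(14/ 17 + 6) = 324770200777/ 133755915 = 2428.08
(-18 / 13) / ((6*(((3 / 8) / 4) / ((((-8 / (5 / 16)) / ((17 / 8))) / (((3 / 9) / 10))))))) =196608 / 221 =889.63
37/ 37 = 1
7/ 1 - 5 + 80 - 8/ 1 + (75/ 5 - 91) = -2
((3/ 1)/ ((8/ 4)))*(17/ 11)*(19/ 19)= 51/ 22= 2.32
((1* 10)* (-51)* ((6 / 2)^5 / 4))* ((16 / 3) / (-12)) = 13770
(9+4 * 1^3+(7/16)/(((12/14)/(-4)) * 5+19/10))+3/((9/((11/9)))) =174583/12528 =13.94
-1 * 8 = -8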